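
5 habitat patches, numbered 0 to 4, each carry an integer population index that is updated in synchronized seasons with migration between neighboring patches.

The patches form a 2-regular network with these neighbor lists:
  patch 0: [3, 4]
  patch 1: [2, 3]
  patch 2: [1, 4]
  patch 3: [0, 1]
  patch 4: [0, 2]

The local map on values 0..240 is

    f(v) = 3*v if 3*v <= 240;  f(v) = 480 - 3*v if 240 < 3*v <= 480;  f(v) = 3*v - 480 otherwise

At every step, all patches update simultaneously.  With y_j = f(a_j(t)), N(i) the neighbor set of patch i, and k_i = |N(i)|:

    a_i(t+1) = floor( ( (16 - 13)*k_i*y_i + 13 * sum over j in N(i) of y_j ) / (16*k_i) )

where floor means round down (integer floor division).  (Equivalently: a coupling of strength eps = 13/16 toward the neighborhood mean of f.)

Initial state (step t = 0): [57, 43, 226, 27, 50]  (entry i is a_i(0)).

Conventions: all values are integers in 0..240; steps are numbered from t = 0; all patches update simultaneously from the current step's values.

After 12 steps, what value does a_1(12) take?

Answer: a_1(12) = 162

Derivation:
t=0: [57, 43, 226, 27, 50]
t=1: [125, 137, 150, 137, 178]
t=2: [69, 53, 55, 83, 64]
t=3: [210, 190, 173, 192, 187]
t=4: [100, 71, 76, 115, 91]
t=5: [172, 187, 213, 184, 204]
t=6: [89, 109, 116, 61, 103]
t=7: [183, 156, 156, 183, 172]
t=8: [55, 35, 21, 45, 39]
t=9: [133, 100, 102, 135, 114]
t=10: [101, 134, 161, 120, 129]
t=11: [119, 64, 70, 126, 90]
t=12: [149, 162, 202, 147, 174]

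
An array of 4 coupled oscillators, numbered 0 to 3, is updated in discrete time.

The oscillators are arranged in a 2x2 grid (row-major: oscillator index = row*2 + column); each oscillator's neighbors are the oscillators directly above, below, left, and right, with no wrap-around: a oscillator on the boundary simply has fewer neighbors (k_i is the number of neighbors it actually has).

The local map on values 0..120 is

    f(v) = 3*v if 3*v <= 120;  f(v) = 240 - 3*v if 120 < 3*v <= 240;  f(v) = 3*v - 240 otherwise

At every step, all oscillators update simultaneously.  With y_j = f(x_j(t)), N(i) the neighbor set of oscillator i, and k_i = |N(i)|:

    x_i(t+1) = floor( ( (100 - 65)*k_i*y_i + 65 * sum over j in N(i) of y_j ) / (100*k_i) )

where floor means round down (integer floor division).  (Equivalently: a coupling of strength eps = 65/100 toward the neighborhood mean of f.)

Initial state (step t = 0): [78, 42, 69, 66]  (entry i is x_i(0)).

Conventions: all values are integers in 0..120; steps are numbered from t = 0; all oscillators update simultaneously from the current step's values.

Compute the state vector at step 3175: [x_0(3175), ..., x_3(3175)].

Simulating step by step:
t=0: [78, 42, 69, 66]
t=1: [49, 55, 27, 62]
t=2: [83, 74, 76, 69]
t=3: [12, 19, 17, 21]
t=4: [47, 52, 50, 57]
t=5: [91, 84, 86, 80]
t=6: [21, 14, 17, 9]
t=7: [52, 43, 47, 39]
t=8: [97, 104, 99, 109]
t=9: [59, 70, 64, 72]
t=10: [47, 38, 45, 33]
t=11: [105, 104, 101, 105]
t=12: [70, 73, 70, 70]
t=13: [27, 26, 30, 27]
t=14: [82, 79, 84, 82]
t=15: [6, 4, 8, 6]
t=16: [18, 15, 20, 18]
t=17: [53, 50, 56, 53]
t=18: [81, 84, 77, 81]
t=19: [7, 6, 5, 7]
t=20: [18, 19, 18, 18]
t=21: [54, 55, 54, 54]
t=22: [77, 76, 78, 77]
t=23: [9, 10, 7, 9]
t=24: [26, 28, 24, 26]
t=25: [78, 80, 75, 78]
t=26: [6, 3, 9, 6]
t=27: [18, 14, 21, 18]
t=28: [53, 49, 57, 53]
t=29: [81, 85, 76, 81]
t=30: [9, 7, 6, 9]
t=31: [22, 24, 23, 22]
t=32: [68, 68, 67, 68]
t=33: [36, 36, 37, 36]
t=34: [108, 108, 109, 108]
t=35: [84, 84, 85, 84]
t=36: [12, 12, 13, 12]
t=37: [36, 36, 37, 36]

Answer: [84, 84, 85, 84]
Key observation: The state at step 33, [36, 36, 37, 36], reappears at step 37: the system is in a cycle of period 4 from step 33 on.  Therefore the state at step 3175 equals the state at step 33 + ((3175 - 33) mod 4) = 35, which is [84, 84, 85, 84].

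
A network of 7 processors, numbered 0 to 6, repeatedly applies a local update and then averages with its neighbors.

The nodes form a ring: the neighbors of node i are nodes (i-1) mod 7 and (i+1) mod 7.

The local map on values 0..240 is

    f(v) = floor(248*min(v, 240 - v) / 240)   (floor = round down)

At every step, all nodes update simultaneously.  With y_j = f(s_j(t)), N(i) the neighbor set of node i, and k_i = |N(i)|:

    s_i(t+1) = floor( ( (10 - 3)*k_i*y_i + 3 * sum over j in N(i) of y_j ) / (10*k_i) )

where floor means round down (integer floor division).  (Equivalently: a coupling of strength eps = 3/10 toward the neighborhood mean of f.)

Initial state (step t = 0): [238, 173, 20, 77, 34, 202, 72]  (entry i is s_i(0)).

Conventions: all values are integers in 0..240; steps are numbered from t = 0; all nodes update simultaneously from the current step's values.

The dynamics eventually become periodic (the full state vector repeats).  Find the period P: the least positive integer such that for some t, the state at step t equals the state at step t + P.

Answer: 2
Key observation: The state at step 51, [122, 122, 122, 122, 122, 122, 122], reappears at step 53 — and no state repeats earlier — so the cycle the system enters has period 2.

Derivation:
t=0: [238, 173, 20, 77, 34, 202, 72]
t=1: [22, 51, 36, 63, 42, 43, 57]
t=2: [31, 45, 43, 57, 46, 45, 50]
t=3: [36, 43, 46, 54, 48, 46, 47]
t=4: [39, 43, 47, 52, 49, 47, 46]
t=5: [41, 44, 48, 51, 50, 48, 46]
t=6: [43, 45, 48, 51, 50, 49, 46]
t=7: [44, 46, 49, 51, 51, 49, 47]
t=8: [45, 47, 49, 51, 51, 50, 47]
t=9: [46, 48, 50, 51, 51, 50, 48]
t=10: [47, 49, 50, 51, 51, 50, 49]
t=11: [48, 49, 51, 51, 51, 51, 49]
t=12: [49, 50, 51, 52, 52, 51, 50]
t=13: [50, 51, 52, 52, 52, 52, 51]
t=14: [51, 52, 52, 53, 53, 52, 52]
t=15: [52, 52, 53, 53, 53, 53, 52]
t=16: [53, 53, 53, 54, 54, 53, 53]
t=17: [54, 54, 54, 54, 54, 54, 54]
t=18: [55, 55, 55, 55, 55, 55, 55]
t=19: [56, 56, 56, 56, 56, 56, 56]
t=20: [57, 57, 57, 57, 57, 57, 57]
t=21: [58, 58, 58, 58, 58, 58, 58]
t=22: [59, 59, 59, 59, 59, 59, 59]
t=23: [60, 60, 60, 60, 60, 60, 60]
t=24: [62, 62, 62, 62, 62, 62, 62]
t=25: [64, 64, 64, 64, 64, 64, 64]
t=26: [66, 66, 66, 66, 66, 66, 66]
t=27: [68, 68, 68, 68, 68, 68, 68]
t=28: [70, 70, 70, 70, 70, 70, 70]
t=29: [72, 72, 72, 72, 72, 72, 72]
t=30: [74, 74, 74, 74, 74, 74, 74]
t=31: [76, 76, 76, 76, 76, 76, 76]
t=32: [78, 78, 78, 78, 78, 78, 78]
t=33: [80, 80, 80, 80, 80, 80, 80]
t=34: [82, 82, 82, 82, 82, 82, 82]
t=35: [84, 84, 84, 84, 84, 84, 84]
t=36: [86, 86, 86, 86, 86, 86, 86]
t=37: [88, 88, 88, 88, 88, 88, 88]
t=38: [90, 90, 90, 90, 90, 90, 90]
t=39: [93, 93, 93, 93, 93, 93, 93]
t=40: [96, 96, 96, 96, 96, 96, 96]
t=41: [99, 99, 99, 99, 99, 99, 99]
t=42: [102, 102, 102, 102, 102, 102, 102]
t=43: [105, 105, 105, 105, 105, 105, 105]
t=44: [108, 108, 108, 108, 108, 108, 108]
t=45: [111, 111, 111, 111, 111, 111, 111]
t=46: [114, 114, 114, 114, 114, 114, 114]
t=47: [117, 117, 117, 117, 117, 117, 117]
t=48: [120, 120, 120, 120, 120, 120, 120]
t=49: [124, 124, 124, 124, 124, 124, 124]
t=50: [119, 119, 119, 119, 119, 119, 119]
t=51: [122, 122, 122, 122, 122, 122, 122]
t=52: [121, 121, 121, 121, 121, 121, 121]
t=53: [122, 122, 122, 122, 122, 122, 122]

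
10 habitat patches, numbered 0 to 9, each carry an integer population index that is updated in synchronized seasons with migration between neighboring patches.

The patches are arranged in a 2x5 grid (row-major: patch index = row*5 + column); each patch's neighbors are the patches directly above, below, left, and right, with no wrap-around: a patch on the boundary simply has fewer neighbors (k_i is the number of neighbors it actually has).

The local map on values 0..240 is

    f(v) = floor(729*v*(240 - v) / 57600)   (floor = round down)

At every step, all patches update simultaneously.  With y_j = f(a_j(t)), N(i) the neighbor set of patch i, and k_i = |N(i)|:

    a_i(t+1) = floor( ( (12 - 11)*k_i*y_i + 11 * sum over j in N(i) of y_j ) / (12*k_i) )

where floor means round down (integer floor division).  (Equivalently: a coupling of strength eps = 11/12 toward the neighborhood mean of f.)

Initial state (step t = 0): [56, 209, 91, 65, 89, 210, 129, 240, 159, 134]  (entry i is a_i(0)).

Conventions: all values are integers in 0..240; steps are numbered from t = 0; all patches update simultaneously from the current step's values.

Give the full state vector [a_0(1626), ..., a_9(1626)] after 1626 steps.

Simulating step by step:
t=0: [56, 209, 91, 65, 89, 210, 129, 240, 159, 134]
t=1: [84, 154, 82, 165, 161, 149, 63, 157, 111, 167]
t=2: [168, 157, 162, 167, 155, 154, 165, 161, 159, 169]
t=3: [164, 156, 159, 161, 153, 155, 163, 159, 155, 162]
t=4: [164, 159, 162, 164, 160, 158, 163, 162, 160, 166]
t=5: [162, 158, 159, 160, 156, 157, 161, 159, 157, 161]
t=6: [163, 160, 162, 163, 161, 159, 162, 162, 161, 164]
t=7: [161, 158, 159, 159, 157, 158, 160, 159, 158, 159]
t=8: [162, 161, 162, 162, 162, 161, 162, 162, 162, 163]
t=9: [159, 159, 159, 159, 158, 159, 159, 159, 158, 158]
t=10: [162, 162, 162, 162, 162, 162, 162, 162, 162, 163]
t=11: [159, 159, 159, 159, 158, 159, 159, 159, 158, 158]

Answer: [162, 162, 162, 162, 162, 162, 162, 162, 162, 163]
Key observation: The state at step 9, [159, 159, 159, 159, 158, 159, 159, 159, 158, 158], reappears at step 11: the system is in a cycle of period 2 from step 9 on.  Therefore the state at step 1626 equals the state at step 9 + ((1626 - 9) mod 2) = 10, which is [162, 162, 162, 162, 162, 162, 162, 162, 162, 163].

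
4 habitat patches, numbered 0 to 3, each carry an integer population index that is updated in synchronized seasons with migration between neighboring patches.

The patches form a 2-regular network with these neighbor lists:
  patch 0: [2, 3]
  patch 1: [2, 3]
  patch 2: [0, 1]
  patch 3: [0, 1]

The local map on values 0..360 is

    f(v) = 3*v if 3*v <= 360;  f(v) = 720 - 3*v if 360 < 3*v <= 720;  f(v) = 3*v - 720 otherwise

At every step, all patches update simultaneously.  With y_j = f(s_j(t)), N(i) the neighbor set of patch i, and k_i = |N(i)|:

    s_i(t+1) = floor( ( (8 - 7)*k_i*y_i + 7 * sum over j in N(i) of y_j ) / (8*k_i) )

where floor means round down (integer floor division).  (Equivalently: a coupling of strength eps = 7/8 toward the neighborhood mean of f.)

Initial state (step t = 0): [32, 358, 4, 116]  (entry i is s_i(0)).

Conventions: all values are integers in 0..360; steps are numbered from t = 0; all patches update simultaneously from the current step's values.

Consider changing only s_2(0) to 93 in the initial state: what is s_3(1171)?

Answer: s_3(1171) = 162
Key observation: The state at step 27, [162, 162, 162, 162], reappears at step 31: the system is in a cycle of period 4 from step 27 on.  Therefore the state at step 1171 equals the state at step 27 + ((1171 - 27) mod 4) = 27, which is [162, 162, 162, 162].

Derivation:
t=0: [32, 358, 93, 116]
t=1: [286, 318, 231, 240]
t=2: [29, 41, 166, 162]
t=3: [210, 214, 119, 121]
t=4: [323, 322, 118, 118]
t=5: [340, 340, 260, 260]
t=6: [90, 90, 270, 270]
t=7: [112, 112, 247, 247]
t=8: [60, 60, 296, 296]
t=9: [169, 169, 178, 178]
t=10: [189, 189, 209, 209]
t=11: [100, 100, 145, 145]
t=12: [286, 286, 298, 298]
t=13: [169, 169, 142, 142]
t=14: [283, 283, 223, 223]
t=15: [60, 60, 119, 119]
t=16: [334, 334, 202, 202]
t=17: [135, 135, 261, 261]
t=18: [94, 94, 283, 283]
t=19: [148, 148, 262, 262]
t=20: [92, 92, 249, 249]
t=21: [58, 58, 244, 244]
t=22: [32, 32, 153, 153]
t=23: [240, 240, 116, 116]
t=24: [304, 304, 43, 43]
t=25: [136, 136, 184, 184]
t=26: [186, 186, 294, 294]
t=27: [162, 162, 162, 162]
t=28: [234, 234, 234, 234]
t=29: [18, 18, 18, 18]
t=30: [54, 54, 54, 54]
t=31: [162, 162, 162, 162]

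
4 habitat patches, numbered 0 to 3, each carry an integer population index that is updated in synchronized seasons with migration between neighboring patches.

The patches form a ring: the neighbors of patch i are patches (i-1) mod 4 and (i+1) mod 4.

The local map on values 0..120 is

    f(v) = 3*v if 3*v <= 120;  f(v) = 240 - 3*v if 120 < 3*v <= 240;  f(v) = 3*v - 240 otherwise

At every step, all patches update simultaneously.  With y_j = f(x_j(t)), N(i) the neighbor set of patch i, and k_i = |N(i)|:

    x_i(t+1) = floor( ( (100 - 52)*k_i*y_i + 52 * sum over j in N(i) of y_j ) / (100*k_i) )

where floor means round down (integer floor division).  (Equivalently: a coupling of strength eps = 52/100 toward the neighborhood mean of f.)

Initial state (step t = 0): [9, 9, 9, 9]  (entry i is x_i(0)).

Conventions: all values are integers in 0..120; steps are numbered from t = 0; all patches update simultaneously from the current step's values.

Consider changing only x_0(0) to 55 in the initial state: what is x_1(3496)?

Answer: x_1(3496) = 110
Key observation: The state at step 5, [85, 78, 70, 78], reappears at step 13: the system is in a cycle of period 8 from step 5 on.  Therefore the state at step 3496 equals the state at step 5 + ((3496 - 5) mod 8) = 8, which is [112, 110, 109, 110].

Derivation:
t=0: [55, 9, 9, 9]
t=1: [50, 39, 27, 39]
t=2: [104, 100, 99, 100]
t=3: [65, 62, 58, 62]
t=4: [49, 54, 59, 54]
t=5: [85, 78, 70, 78]
t=6: [10, 14, 17, 14]
t=7: [36, 41, 46, 41]
t=8: [112, 110, 109, 110]
t=9: [92, 90, 88, 90]
t=10: [32, 30, 27, 30]
t=11: [92, 89, 85, 89]
t=12: [31, 26, 21, 26]
t=13: [85, 78, 70, 78]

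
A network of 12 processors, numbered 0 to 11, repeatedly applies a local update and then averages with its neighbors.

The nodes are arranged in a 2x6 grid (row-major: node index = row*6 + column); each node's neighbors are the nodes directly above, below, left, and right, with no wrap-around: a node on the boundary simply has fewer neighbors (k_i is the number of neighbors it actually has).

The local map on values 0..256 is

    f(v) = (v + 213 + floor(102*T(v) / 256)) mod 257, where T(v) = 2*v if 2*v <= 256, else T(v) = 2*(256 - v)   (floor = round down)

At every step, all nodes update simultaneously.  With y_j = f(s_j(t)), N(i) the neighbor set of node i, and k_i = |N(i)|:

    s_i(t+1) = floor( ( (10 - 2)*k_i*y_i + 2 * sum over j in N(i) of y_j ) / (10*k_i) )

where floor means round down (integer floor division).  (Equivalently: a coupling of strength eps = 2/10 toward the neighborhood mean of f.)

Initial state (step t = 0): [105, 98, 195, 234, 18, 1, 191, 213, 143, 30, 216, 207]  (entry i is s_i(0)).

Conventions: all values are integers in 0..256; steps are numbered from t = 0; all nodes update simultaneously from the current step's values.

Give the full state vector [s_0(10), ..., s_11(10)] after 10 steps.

Simulating step by step:
t=0: [105, 98, 195, 234, 18, 1, 191, 213, 143, 30, 216, 207]
t=1: [148, 142, 194, 195, 237, 215, 193, 197, 178, 47, 192, 203]
t=2: [190, 189, 198, 189, 206, 203, 198, 198, 186, 71, 189, 201]
t=3: [198, 198, 199, 190, 200, 200, 199, 199, 189, 105, 190, 199]
t=4: [200, 200, 199, 194, 199, 200, 200, 199, 194, 154, 194, 199]
t=5: [200, 200, 199, 198, 199, 200, 200, 199, 198, 192, 198, 199]
t=6: [200, 200, 200, 199, 200, 200, 200, 200, 199, 199, 199, 200]
t=7: [200, 200, 200, 200, 200, 200, 200, 200, 200, 200, 200, 200]
t=8: [200, 200, 200, 200, 200, 200, 200, 200, 200, 200, 200, 200]
t=9: [200, 200, 200, 200, 200, 200, 200, 200, 200, 200, 200, 200]
t=10: [200, 200, 200, 200, 200, 200, 200, 200, 200, 200, 200, 200]

Answer: [200, 200, 200, 200, 200, 200, 200, 200, 200, 200, 200, 200]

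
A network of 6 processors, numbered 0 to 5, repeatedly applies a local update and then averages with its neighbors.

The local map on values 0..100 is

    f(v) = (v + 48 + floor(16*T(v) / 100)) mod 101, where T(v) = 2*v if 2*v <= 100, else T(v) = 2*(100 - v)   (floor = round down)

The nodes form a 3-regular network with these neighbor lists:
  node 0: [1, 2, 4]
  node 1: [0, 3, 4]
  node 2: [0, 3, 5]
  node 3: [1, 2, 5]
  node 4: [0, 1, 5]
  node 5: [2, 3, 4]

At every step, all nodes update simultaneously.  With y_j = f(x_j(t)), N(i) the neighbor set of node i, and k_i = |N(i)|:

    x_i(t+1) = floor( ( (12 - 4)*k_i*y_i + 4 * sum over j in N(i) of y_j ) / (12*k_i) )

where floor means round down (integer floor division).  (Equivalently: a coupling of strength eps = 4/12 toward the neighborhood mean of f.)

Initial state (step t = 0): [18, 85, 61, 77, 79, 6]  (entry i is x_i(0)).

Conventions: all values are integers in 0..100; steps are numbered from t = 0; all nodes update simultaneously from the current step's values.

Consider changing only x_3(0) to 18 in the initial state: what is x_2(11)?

Simulating step by step:
t=0: [18, 85, 61, 18, 79, 6]
t=1: [57, 43, 35, 59, 39, 50]
t=2: [33, 17, 68, 24, 69, 32]
t=3: [74, 68, 45, 73, 44, 74]
t=4: [23, 23, 13, 25, 12, 23]
t=5: [74, 76, 69, 78, 68, 75]
t=6: [28, 29, 26, 30, 26, 29]
t=7: [83, 85, 83, 86, 83, 85]
t=8: [35, 35, 35, 36, 35, 35]
t=9: [94, 94, 94, 94, 94, 94]
t=10: [42, 42, 42, 42, 42, 42]
t=11: [2, 2, 2, 2, 2, 2]

Answer: x_2(11) = 2
Key observation: This trace re-runs the system from the modified initial state.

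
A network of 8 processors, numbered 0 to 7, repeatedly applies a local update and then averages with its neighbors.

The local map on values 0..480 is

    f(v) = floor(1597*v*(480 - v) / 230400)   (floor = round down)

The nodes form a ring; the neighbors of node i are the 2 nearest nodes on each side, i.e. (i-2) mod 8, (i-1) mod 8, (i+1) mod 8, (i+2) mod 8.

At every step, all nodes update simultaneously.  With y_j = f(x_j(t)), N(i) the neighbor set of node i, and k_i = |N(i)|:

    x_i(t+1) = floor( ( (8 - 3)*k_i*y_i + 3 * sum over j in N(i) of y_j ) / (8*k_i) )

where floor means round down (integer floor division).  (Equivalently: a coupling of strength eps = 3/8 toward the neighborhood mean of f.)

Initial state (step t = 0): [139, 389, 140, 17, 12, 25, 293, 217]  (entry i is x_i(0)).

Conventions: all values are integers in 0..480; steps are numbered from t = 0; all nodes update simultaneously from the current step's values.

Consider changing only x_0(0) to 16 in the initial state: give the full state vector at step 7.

Simulating step by step:
t=0: [16, 389, 140, 17, 12, 25, 293, 217]
t=1: [158, 230, 242, 98, 102, 129, 289, 317]
t=2: [364, 377, 369, 290, 293, 314, 359, 359]
t=3: [290, 285, 300, 359, 361, 353, 313, 302]
t=4: [378, 374, 361, 316, 311, 318, 353, 367]
t=5: [276, 284, 304, 345, 351, 346, 313, 292]
t=6: [384, 377, 363, 331, 324, 329, 357, 374]
t=7: [266, 277, 297, 330, 339, 333, 304, 281]

Answer: [266, 277, 297, 330, 339, 333, 304, 281]
Key observation: This trace re-runs the system from the modified initial state.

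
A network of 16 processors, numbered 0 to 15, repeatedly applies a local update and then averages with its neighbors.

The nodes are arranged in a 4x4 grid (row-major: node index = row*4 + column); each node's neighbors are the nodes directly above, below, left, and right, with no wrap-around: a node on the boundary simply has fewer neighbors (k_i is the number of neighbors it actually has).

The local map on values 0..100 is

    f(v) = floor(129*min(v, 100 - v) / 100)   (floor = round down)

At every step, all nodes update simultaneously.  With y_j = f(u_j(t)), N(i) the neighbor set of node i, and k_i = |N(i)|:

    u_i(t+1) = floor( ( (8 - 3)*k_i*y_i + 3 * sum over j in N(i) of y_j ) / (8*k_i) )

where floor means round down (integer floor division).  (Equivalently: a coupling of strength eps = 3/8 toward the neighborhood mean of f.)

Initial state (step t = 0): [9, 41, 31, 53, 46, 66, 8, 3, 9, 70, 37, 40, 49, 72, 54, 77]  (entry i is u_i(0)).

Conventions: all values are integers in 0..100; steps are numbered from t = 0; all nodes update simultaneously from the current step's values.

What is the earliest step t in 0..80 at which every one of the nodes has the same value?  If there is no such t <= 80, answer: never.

Simulating step by step:
t=0: [9, 41, 31, 53, 46, 66, 8, 3, 9, 70, 37, 40, 49, 72, 54, 77]  (not all equal)
t=1: [27, 44, 39, 45, 45, 41, 18, 17, 26, 36, 44, 41, 48, 42, 50, 38]  (not all equal)
t=2: [42, 52, 48, 49, 51, 49, 31, 29, 41, 47, 52, 48, 54, 55, 59, 52]  (not all equal)
t=3: [57, 60, 58, 57, 60, 60, 45, 43, 55, 59, 58, 58, 57, 57, 55, 59]  (not all equal)
t=4: [53, 51, 54, 54, 52, 51, 56, 55, 56, 52, 54, 53, 55, 55, 56, 53]  (not all equal)
t=5: [60, 62, 59, 58, 60, 61, 57, 58, 57, 60, 58, 59, 57, 58, 57, 59]  (not all equal)
t=6: [50, 49, 52, 53, 51, 50, 54, 53, 54, 51, 53, 52, 54, 53, 54, 52]  (not all equal)
t=7: [63, 63, 60, 60, 62, 63, 59, 60, 60, 62, 60, 60, 59, 60, 59, 60]  (not all equal)
t=8: [47, 47, 50, 51, 48, 47, 51, 51, 50, 49, 51, 51, 51, 51, 51, 51]  (not all equal)
t=9: [60, 60, 63, 63, 61, 60, 62, 63, 63, 62, 63, 63, 63, 63, 63, 63]  (not all equal)
t=10: [50, 50, 47, 47, 49, 50, 48, 47, 47, 48, 47, 47, 47, 47, 47, 47]  (not all equal)
t=11: [63, 63, 60, 60, 62, 63, 61, 60, 60, 61, 60, 60, 60, 60, 60, 60]  (not all equal)
t=12: [47, 47, 50, 51, 48, 47, 50, 50, 50, 50, 50, 51, 51, 50, 51, 51]  (not all equal)
t=13: [60, 60, 63, 63, 61, 60, 63, 63, 63, 63, 63, 63, 63, 63, 63, 63]  (not all equal)
t=14: [50, 50, 47, 47, 49, 50, 47, 47, 47, 47, 47, 47, 47, 47, 47, 47]  (not all equal)
t=15: [63, 63, 60, 60, 62, 63, 60, 60, 60, 60, 60, 60, 60, 60, 60, 60]  (not all equal)
t=16: [47, 47, 50, 51, 48, 47, 50, 51, 50, 50, 51, 51, 51, 51, 51, 51]  (not all equal)
t=17: [60, 60, 63, 63, 61, 60, 63, 63, 63, 63, 63, 63, 63, 63, 63, 63]  (not all equal)

Answer: never
Key observation: The state at step 13 reappears at step 17 — the system is in a cycle of period 4 from step 13 on.  No step 0..17 is synchronized, and the cycle repeats forever, so no step up to 80 (or ever) has all nodes equal.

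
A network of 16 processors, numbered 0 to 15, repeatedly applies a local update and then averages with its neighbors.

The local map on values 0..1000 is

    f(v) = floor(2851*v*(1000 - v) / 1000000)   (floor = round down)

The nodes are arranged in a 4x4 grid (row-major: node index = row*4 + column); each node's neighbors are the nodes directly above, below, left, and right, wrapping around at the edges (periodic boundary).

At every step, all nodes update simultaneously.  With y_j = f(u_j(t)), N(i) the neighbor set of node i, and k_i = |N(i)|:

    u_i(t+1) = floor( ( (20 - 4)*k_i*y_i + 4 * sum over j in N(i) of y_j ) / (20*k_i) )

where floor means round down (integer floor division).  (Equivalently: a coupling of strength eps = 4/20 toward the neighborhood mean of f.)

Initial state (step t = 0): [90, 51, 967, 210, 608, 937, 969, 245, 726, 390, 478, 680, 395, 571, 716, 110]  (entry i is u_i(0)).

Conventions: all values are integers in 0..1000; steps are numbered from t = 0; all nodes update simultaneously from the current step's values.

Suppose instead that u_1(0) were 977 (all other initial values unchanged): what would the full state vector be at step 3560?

Answer: [648, 648, 648, 649, 649, 648, 649, 649, 649, 649, 649, 649, 649, 648, 649, 649]
Key observation: The state at step 14, [648, 648, 648, 649, 649, 648, 649, 649, 649, 649, 649, 649, 649, 648, 649, 649], reappears at step 16: the system is in a cycle of period 2 from step 14 on.  Therefore the state at step 3560 equals the state at step 14 + ((3560 - 14) mod 2) = 14, which is [648, 648, 648, 649, 649, 648, 649, 649, 649, 649, 649, 649, 649, 648, 649, 649].

Derivation:
t=0: [90, 977, 967, 210, 608, 937, 969, 245, 726, 390, 478, 680, 395, 571, 716, 110]
t=1: [281, 110, 132, 434, 617, 209, 142, 514, 586, 649, 666, 600, 633, 658, 552, 340]
t=2: [576, 323, 362, 672, 660, 474, 384, 689, 686, 641, 626, 681, 656, 627, 676, 648]
t=3: [683, 634, 653, 633, 642, 697, 671, 616, 619, 657, 662, 622, 645, 660, 631, 645]
t=4: [625, 654, 647, 659, 652, 610, 631, 670, 668, 641, 639, 667, 650, 642, 659, 653]
t=5: [663, 648, 650, 641, 647, 672, 661, 633, 634, 655, 655, 634, 648, 653, 642, 644]
t=6: [639, 647, 648, 654, 650, 631, 639, 659, 659, 644, 645, 659, 649, 646, 653, 653]
t=7: [655, 651, 649, 645, 648, 660, 655, 641, 641, 652, 651, 640, 648, 650, 646, 645]
t=8: [645, 646, 648, 651, 649, 640, 644, 654, 654, 646, 647, 655, 650, 648, 650, 652]
t=9: [651, 651, 649, 647, 649, 655, 652, 645, 645, 650, 650, 644, 648, 649, 648, 646]
t=10: [647, 647, 648, 650, 648, 644, 646, 651, 651, 648, 648, 652, 649, 648, 649, 651]
t=11: [650, 651, 649, 648, 649, 652, 650, 647, 647, 650, 649, 646, 648, 649, 649, 647]
t=12: [648, 647, 648, 649, 649, 646, 648, 650, 650, 648, 649, 650, 649, 648, 649, 650]
t=13: [649, 650, 649, 649, 649, 650, 649, 648, 648, 649, 649, 648, 649, 649, 649, 648]
t=14: [648, 648, 648, 649, 649, 648, 649, 649, 649, 649, 649, 649, 649, 648, 649, 649]
t=15: [649, 650, 649, 649, 649, 649, 649, 649, 649, 649, 649, 649, 649, 649, 649, 649]
t=16: [648, 648, 648, 649, 649, 648, 649, 649, 649, 649, 649, 649, 649, 648, 649, 649]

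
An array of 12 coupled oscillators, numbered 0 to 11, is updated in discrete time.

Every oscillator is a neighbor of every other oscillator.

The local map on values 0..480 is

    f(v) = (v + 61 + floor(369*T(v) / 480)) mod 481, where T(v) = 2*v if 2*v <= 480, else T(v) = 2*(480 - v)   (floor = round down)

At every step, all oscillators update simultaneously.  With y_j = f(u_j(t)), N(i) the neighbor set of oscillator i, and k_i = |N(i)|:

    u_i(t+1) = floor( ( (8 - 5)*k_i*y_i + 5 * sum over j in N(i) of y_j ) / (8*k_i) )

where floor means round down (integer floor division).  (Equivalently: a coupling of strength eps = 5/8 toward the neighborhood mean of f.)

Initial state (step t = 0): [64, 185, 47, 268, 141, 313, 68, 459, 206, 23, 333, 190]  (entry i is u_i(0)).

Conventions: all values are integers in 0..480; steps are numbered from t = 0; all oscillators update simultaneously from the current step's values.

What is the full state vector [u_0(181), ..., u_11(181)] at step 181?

Simulating step by step:
t=0: [64, 185, 47, 268, 141, 313, 68, 459, 206, 23, 333, 190]
t=1: [179, 124, 166, 164, 241, 156, 183, 131, 141, 146, 153, 128]
t=2: [218, 326, 207, 359, 267, 352, 221, 332, 340, 344, 350, 329]
t=3: [134, 137, 125, 132, 147, 133, 136, 136, 135, 134, 133, 137]
t=4: [402, 404, 395, 400, 412, 401, 403, 403, 403, 402, 401, 404]
t=5: [101, 100, 102, 101, 99, 101, 101, 101, 101, 101, 101, 100]
t=6: [316, 315, 317, 316, 314, 316, 316, 316, 316, 316, 316, 315]
t=7: [148, 148, 147, 148, 148, 148, 148, 148, 148, 148, 148, 148]
t=8: [435, 435, 435, 435, 435, 435, 435, 435, 435, 435, 435, 435]
t=9: [84, 84, 84, 84, 84, 84, 84, 84, 84, 84, 84, 84]
t=10: [274, 274, 274, 274, 274, 274, 274, 274, 274, 274, 274, 274]
t=11: [170, 170, 170, 170, 170, 170, 170, 170, 170, 170, 170, 170]
t=12: [11, 11, 11, 11, 11, 11, 11, 11, 11, 11, 11, 11]
t=13: [88, 88, 88, 88, 88, 88, 88, 88, 88, 88, 88, 88]
t=14: [284, 284, 284, 284, 284, 284, 284, 284, 284, 284, 284, 284]
t=15: [165, 165, 165, 165, 165, 165, 165, 165, 165, 165, 165, 165]
t=16: [479, 479, 479, 479, 479, 479, 479, 479, 479, 479, 479, 479]
t=17: [60, 60, 60, 60, 60, 60, 60, 60, 60, 60, 60, 60]
t=18: [213, 213, 213, 213, 213, 213, 213, 213, 213, 213, 213, 213]
t=19: [120, 120, 120, 120, 120, 120, 120, 120, 120, 120, 120, 120]
t=20: [365, 365, 365, 365, 365, 365, 365, 365, 365, 365, 365, 365]
t=21: [121, 121, 121, 121, 121, 121, 121, 121, 121, 121, 121, 121]
t=22: [368, 368, 368, 368, 368, 368, 368, 368, 368, 368, 368, 368]
t=23: [120, 120, 120, 120, 120, 120, 120, 120, 120, 120, 120, 120]

Answer: [121, 121, 121, 121, 121, 121, 121, 121, 121, 121, 121, 121]
Key observation: The state at step 19, [120, 120, 120, 120, 120, 120, 120, 120, 120, 120, 120, 120], reappears at step 23: the system is in a cycle of period 4 from step 19 on.  Therefore the state at step 181 equals the state at step 19 + ((181 - 19) mod 4) = 21, which is [121, 121, 121, 121, 121, 121, 121, 121, 121, 121, 121, 121].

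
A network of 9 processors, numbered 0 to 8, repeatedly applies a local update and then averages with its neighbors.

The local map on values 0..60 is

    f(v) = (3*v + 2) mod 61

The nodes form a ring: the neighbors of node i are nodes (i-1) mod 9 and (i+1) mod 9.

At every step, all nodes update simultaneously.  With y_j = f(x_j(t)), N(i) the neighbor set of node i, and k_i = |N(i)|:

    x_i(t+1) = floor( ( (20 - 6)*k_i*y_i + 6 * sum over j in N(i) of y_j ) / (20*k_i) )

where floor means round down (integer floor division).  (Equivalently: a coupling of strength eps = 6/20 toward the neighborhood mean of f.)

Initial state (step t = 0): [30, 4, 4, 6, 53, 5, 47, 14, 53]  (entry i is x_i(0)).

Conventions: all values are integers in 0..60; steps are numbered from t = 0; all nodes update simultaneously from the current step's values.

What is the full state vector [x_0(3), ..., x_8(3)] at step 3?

Answer: [39, 25, 47, 41, 23, 26, 40, 33, 34]

Derivation:
t=0: [30, 4, 4, 6, 53, 5, 47, 14, 53]
t=1: [29, 16, 14, 21, 32, 20, 23, 39, 38]
t=2: [35, 45, 38, 14, 26, 7, 15, 50, 51]
t=3: [39, 25, 47, 41, 23, 26, 40, 33, 34]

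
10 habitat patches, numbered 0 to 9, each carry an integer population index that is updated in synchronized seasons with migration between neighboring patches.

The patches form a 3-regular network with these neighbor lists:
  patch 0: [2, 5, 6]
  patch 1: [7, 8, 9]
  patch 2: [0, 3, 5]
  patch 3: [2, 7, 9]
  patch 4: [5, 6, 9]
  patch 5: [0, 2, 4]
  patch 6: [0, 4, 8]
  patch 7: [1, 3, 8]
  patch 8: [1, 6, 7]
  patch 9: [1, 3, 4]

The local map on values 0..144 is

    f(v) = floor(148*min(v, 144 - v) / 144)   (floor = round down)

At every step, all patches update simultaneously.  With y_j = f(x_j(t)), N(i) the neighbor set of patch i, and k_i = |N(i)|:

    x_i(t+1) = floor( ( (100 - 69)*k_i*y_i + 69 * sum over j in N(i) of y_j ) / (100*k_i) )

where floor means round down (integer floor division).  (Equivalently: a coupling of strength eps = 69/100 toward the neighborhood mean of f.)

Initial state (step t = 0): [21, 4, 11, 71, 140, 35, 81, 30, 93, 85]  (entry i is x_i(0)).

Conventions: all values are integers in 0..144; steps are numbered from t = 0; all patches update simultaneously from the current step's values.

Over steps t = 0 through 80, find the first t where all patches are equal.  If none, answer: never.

Answer: never
Key observation: The state at step 4 reappears at step 5 — the system is in a cycle of period 1 from step 4 on.  No step 0..5 is synchronized, and the cycle repeats forever, so no step up to 80 (or ever) has all patches equal.

Derivation:
t=0: [21, 4, 11, 71, 140, 35, 81, 30, 93, 85]  (not all equal)
t=1: [31, 33, 32, 45, 37, 19, 37, 38, 38, 37]  (not all equal)
t=2: [30, 36, 32, 39, 33, 29, 36, 39, 37, 38]  (not all equal)
t=3: [31, 38, 32, 37, 34, 30, 34, 38, 38, 37]  (not all equal)
t=4: [31, 38, 32, 36, 34, 31, 34, 38, 37, 37]  (not all equal)
t=5: [31, 38, 32, 36, 34, 31, 34, 38, 37, 37]  (not all equal)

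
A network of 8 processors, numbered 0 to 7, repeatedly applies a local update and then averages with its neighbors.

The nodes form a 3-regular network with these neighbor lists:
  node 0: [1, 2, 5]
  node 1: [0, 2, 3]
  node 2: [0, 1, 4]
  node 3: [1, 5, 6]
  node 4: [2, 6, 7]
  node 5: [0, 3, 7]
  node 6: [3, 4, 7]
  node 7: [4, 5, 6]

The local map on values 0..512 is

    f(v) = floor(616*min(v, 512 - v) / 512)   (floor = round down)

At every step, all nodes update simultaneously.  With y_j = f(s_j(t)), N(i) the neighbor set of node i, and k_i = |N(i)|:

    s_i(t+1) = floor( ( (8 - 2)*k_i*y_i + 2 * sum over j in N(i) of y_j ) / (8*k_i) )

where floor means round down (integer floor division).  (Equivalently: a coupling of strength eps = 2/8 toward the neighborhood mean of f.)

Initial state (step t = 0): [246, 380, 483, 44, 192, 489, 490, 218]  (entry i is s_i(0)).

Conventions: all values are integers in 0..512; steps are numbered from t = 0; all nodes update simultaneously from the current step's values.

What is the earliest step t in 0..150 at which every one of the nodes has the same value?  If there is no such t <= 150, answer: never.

Answer: never
Key observation: The state at step 29 reappears at step 37 — the system is in a cycle of period 8 from step 29 on.  No step 0..37 is synchronized, and the cycle repeats forever, so no step up to 150 (or ever) has all nodes equal.

Derivation:
t=0: [246, 380, 483, 44, 192, 489, 490, 218]  (not all equal)
t=1: [239, 150, 82, 56, 200, 71, 64, 220]  (not all equal)
t=2: [245, 172, 132, 78, 216, 115, 105, 231]  (not all equal)
t=3: [262, 199, 181, 108, 241, 158, 146, 251]  (not all equal)
t=4: [278, 233, 231, 147, 274, 203, 191, 280]  (not all equal)
t=5: [277, 271, 278, 194, 279, 244, 233, 272]  (not all equal)
t=6: [283, 283, 281, 246, 280, 286, 276, 287]  (not all equal)
t=7: [274, 276, 276, 290, 278, 273, 282, 271]  (not all equal)
t=8: [285, 281, 283, 270, 281, 285, 276, 287]  (not all equal)
t=9: [273, 277, 275, 287, 276, 274, 282, 271]  (not all equal)
t=10: [286, 281, 284, 272, 283, 285, 277, 287]  (not all equal)
t=11: [271, 277, 274, 285, 275, 273, 280, 271]  (not all equal)
t=12: [288, 282, 285, 275, 284, 286, 279, 287]  (not all equal)
t=13: [270, 275, 273, 282, 274, 271, 279, 271]  (not all equal)
t=14: [290, 284, 287, 278, 285, 288, 280, 288]  (not all equal)
t=15: [268, 273, 270, 279, 272, 269, 277, 270]  (not all equal)
t=16: [292, 287, 290, 281, 288, 291, 283, 290]  (not all equal)
t=17: [264, 269, 267, 275, 269, 266, 274, 267]  (not all equal)
t=18: [296, 292, 294, 286, 291, 294, 287, 293]  (not all equal)
t=19: [259, 264, 262, 269, 265, 262, 269, 263]  (not all equal)
t=20: [302, 298, 299, 293, 297, 299, 293, 298]  (not all equal)
t=21: [253, 257, 255, 261, 258, 256, 262, 257]  (not all equal)
t=22: [304, 305, 305, 301, 304, 306, 301, 305]  (not all equal)
t=23: [249, 249, 249, 252, 250, 247, 252, 249]  (not all equal)
t=24: [298, 299, 299, 302, 300, 297, 302, 299]  (not all equal)
t=25: [256, 255, 256, 252, 254, 257, 252, 255]  (not all equal)
t=26: [307, 306, 307, 303, 305, 305, 303, 305]  (not all equal)
t=27: [246, 247, 246, 250, 248, 248, 250, 249]  (not all equal)
t=28: [295, 296, 295, 299, 298, 298, 299, 298]  (not all equal)
t=29: [260, 259, 260, 256, 257, 257, 256, 256]  (not all equal)
t=30: [303, 304, 303, 307, 306, 306, 307, 307]  (not all equal)
t=31: [250, 249, 250, 246, 247, 247, 246, 246]  (not all equal)
t=32: [299, 298, 299, 295, 296, 296, 295, 295]  (not all equal)
t=33: [256, 257, 256, 260, 259, 259, 260, 260]  (not all equal)
t=34: [307, 306, 307, 303, 304, 304, 303, 303]  (not all equal)
t=35: [246, 247, 246, 250, 249, 249, 250, 250]  (not all equal)
t=36: [295, 296, 295, 299, 298, 298, 299, 299]  (not all equal)
t=37: [260, 259, 260, 256, 257, 257, 256, 256]  (not all equal)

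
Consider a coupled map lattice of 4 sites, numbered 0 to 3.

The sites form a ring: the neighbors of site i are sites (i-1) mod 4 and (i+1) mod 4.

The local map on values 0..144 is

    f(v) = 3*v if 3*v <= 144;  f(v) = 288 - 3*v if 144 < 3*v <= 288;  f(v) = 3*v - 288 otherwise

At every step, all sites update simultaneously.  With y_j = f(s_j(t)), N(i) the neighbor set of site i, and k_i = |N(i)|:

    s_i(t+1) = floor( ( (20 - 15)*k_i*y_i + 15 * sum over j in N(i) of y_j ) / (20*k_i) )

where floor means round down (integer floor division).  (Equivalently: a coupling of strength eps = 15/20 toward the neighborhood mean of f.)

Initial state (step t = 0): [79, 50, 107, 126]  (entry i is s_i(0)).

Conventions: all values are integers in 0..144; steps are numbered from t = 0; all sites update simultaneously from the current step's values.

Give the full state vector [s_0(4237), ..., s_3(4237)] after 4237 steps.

Answer: [81, 81, 81, 81]
Key observation: The state at step 22, [45, 45, 45, 45], reappears at step 30: the system is in a cycle of period 8 from step 22 on.  Therefore the state at step 4237 equals the state at step 22 + ((4237 - 22) mod 8) = 29, which is [81, 81, 81, 81].

Derivation:
t=0: [79, 50, 107, 126]
t=1: [98, 66, 93, 54]
t=2: [82, 28, 83, 37]
t=3: [83, 51, 82, 58]
t=4: [103, 64, 103, 58]
t=5: [84, 39, 84, 44]
t=6: [102, 56, 102, 60]
t=7: [90, 43, 90, 40]
t=8: [97, 45, 97, 43]
t=9: [99, 36, 99, 34]
t=10: [81, 33, 81, 32]
t=11: [84, 58, 84, 57]
t=12: [95, 55, 95, 56]
t=13: [91, 33, 91, 32]
t=14: [76, 36, 76, 35]
t=15: [94, 72, 94, 71]
t=16: [56, 22, 56, 23]
t=17: [80, 106, 80, 107]
t=18: [35, 43, 35, 44]
t=19: [124, 111, 124, 111]
t=20: [54, 74, 54, 74]
t=21: [81, 111, 81, 111]
t=22: [45, 45, 45, 45]
t=23: [135, 135, 135, 135]
t=24: [117, 117, 117, 117]
t=25: [63, 63, 63, 63]
t=26: [99, 99, 99, 99]
t=27: [9, 9, 9, 9]
t=28: [27, 27, 27, 27]
t=29: [81, 81, 81, 81]
t=30: [45, 45, 45, 45]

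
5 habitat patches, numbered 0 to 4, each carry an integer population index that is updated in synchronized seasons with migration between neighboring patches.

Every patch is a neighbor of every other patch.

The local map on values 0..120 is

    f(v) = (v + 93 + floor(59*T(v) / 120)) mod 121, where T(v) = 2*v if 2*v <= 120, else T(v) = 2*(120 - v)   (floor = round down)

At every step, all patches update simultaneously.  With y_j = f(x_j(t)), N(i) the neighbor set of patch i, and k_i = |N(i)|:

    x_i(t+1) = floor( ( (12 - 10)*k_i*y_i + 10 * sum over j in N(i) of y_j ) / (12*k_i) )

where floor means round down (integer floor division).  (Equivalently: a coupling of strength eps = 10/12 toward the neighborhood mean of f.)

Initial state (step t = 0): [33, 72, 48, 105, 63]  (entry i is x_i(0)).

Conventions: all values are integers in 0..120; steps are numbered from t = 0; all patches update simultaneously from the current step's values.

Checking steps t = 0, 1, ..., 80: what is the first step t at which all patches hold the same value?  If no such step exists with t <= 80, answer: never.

Answer: 2
Key observation: Synchronization is absorbing here: once all patches are equal they stay equal, and step 2 is the first all-equal step.

Derivation:
t=0: [33, 72, 48, 105, 63]  (not all equal)
t=1: [77, 74, 75, 74, 74]  (not all equal)
t=2: [91, 91, 91, 91, 91]  (all equal)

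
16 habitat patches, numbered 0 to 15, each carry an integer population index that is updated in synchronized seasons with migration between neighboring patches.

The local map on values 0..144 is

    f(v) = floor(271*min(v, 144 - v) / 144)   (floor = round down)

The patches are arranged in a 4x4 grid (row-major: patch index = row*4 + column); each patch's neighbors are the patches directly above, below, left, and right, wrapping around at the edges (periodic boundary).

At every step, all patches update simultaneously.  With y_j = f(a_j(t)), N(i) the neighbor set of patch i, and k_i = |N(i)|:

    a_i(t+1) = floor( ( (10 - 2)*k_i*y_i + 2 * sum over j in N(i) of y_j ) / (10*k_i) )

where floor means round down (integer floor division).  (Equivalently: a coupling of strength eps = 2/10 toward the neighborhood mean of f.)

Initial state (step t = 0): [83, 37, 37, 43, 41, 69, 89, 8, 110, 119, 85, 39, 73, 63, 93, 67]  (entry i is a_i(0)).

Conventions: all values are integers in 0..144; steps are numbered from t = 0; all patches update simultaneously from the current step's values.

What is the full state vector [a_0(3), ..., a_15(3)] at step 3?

Answer: [120, 60, 39, 69, 63, 104, 108, 109, 50, 83, 113, 57, 79, 116, 106, 98]

Derivation:
t=0: [83, 37, 37, 43, 41, 69, 89, 8, 110, 119, 85, 39, 73, 63, 93, 67]
t=1: [109, 76, 72, 80, 77, 118, 98, 28, 66, 58, 104, 74, 127, 111, 97, 119]
t=2: [72, 117, 129, 110, 115, 60, 84, 64, 119, 102, 80, 119, 39, 67, 86, 56]
t=3: [120, 60, 39, 69, 63, 104, 108, 109, 50, 83, 113, 57, 79, 116, 106, 98]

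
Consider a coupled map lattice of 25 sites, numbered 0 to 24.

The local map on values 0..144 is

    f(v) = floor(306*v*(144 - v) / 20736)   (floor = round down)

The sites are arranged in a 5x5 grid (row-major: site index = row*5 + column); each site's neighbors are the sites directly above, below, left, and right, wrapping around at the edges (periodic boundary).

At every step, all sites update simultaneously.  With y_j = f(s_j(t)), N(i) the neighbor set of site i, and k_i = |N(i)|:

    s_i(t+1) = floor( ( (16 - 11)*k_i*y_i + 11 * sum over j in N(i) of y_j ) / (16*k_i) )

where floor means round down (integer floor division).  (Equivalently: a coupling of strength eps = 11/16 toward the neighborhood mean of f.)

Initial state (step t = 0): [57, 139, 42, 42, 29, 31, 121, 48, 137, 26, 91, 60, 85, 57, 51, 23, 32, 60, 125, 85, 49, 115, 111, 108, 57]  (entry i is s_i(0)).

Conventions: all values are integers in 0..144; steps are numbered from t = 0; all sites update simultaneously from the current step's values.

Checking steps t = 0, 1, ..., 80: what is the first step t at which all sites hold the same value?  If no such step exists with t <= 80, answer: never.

Simulating step by step:
t=0: [57, 139, 42, 42, 29, 31, 121, 48, 137, 26, 91, 60, 85, 57, 51, 23, 32, 60, 125, 85, 49, 115, 111, 108, 57]  (not all equal)
t=1: [53, 41, 53, 51, 58, 55, 47, 54, 47, 45, 62, 64, 72, 55, 66, 58, 57, 60, 58, 60, 61, 46, 58, 56, 65]  (not all equal)
t=2: [70, 66, 69, 70, 70, 70, 69, 70, 68, 69, 74, 73, 73, 72, 72, 73, 72, 73, 73, 74, 72, 69, 71, 72, 73]  (not all equal)
t=3: [75, 75, 75, 76, 76, 76, 75, 76, 76, 76, 76, 76, 76, 76, 76, 76, 76, 76, 76, 76, 76, 75, 76, 76, 76]  (not all equal)
t=4: [76, 76, 76, 76, 76, 76, 76, 76, 76, 76, 76, 76, 76, 76, 76, 76, 76, 76, 76, 76, 76, 76, 76, 76, 76]  (all equal)

Answer: 4
Key observation: Synchronization is absorbing here: once all sites are equal they stay equal, and step 4 is the first all-equal step.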